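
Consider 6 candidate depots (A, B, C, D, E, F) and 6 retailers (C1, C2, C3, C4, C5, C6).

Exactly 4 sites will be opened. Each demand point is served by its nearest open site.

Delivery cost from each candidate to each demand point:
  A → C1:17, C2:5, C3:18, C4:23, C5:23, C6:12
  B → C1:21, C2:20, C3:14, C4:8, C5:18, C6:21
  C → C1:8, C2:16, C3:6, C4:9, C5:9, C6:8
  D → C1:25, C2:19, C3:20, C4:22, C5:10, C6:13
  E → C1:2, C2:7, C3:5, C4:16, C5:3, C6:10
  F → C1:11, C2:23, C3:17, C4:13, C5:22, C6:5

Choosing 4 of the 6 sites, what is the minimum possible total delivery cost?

Open {A, B, E, F}.
  C1→E 2, C2→A 5, C3→E 5, C4→B 8, C5→E 3, C6→F 5  ⇒ total 28.
Compare {A, C, E, F}: total 29.
Compare {B, C, E, F}: total 30.
No size-4 selection does better; minimum is 28.

28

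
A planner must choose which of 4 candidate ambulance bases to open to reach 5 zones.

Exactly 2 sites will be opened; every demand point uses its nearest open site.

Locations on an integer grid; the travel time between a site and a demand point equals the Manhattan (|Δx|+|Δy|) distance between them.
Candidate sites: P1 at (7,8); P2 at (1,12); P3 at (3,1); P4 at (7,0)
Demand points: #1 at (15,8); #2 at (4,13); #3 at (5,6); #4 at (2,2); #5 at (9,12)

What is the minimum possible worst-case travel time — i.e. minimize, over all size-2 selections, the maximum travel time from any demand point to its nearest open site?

Open {P1, P3}.
  Farthest demand point is #1 at travel time 8 (to P1); all others are ≤ 8.
With {P1, P4} the worst case is 8.
With {P1, P2} the worst case is 11.
No size-2 selection achieves below 8.

8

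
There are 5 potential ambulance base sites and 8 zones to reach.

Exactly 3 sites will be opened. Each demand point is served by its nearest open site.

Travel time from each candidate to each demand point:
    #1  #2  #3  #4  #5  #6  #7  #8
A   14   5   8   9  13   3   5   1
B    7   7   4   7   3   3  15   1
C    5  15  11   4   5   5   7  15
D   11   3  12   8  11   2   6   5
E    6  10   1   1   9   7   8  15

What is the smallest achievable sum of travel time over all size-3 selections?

23

Open {B, D, E}.
  #1→E 6, #2→D 3, #3→E 1, #4→E 1, #5→B 3, #6→D 2, #7→D 6, #8→B 1  ⇒ total 23.
Compare {A, B, E}: total 25.
Compare {A, C, E}: total 26.
No size-3 selection does better; minimum is 23.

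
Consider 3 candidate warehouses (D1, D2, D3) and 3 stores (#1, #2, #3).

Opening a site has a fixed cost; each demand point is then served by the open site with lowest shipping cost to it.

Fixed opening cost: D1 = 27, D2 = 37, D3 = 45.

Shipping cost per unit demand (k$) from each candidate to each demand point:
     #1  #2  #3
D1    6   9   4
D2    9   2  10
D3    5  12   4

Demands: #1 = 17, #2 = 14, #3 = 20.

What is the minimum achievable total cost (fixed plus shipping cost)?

274

Open {D1, D2}: assign each demand point to its cheapest open site.
  #1→D1 17×6=102, #2→D2 14×2=28, #3→D1 20×4=80
  shipping cost 210, fixed 64 → total 274.
Compare {D2, D3}: shipping cost 193 + fixed 82 = 275.
Compare {D1, D2, D3}: shipping cost 193 + fixed 109 = 302.
Compare {D1}: shipping cost 308 + fixed 27 = 335.
All other subsets cost ≥ 275. Minimum total cost: 274.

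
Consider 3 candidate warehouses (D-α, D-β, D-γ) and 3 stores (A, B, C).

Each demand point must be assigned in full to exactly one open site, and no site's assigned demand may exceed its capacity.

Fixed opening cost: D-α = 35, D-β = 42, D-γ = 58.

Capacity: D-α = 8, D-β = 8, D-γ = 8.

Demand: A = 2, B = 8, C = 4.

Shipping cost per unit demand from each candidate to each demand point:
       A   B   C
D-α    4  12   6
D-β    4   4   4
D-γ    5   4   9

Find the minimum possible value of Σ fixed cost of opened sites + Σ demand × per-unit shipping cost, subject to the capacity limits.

141

Open {D-α, D-β}; cheapest assignment that respects the capacities:
  D-α (cap 8, load 6): A, C — cost 2×4 + 4×6 = 32
  D-β (cap 8, load 8): B — cost 8×4 = 32
  Shipping 64, fixed 77 → total 141.
  Any other capacity-feasible assignment to {D-α, D-β} ships for at least 64.
Compare {D-β, D-γ}: its best feasible assignment gives total 156.
Compare {D-α, D-γ}: its best feasible assignment gives total 157.
Every other set of open sites that can feasibly serve all demand totals ≥ 156 even under its best assignment. Minimum: 141.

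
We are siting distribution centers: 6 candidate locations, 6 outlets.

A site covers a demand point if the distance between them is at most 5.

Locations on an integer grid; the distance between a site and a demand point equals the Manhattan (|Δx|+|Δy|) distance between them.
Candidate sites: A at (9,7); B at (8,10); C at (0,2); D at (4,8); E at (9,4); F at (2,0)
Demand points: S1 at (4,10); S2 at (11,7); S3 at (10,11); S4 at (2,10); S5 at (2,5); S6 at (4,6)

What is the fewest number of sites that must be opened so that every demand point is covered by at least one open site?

2

Coverage sets (demand points within 5 of each site):
  A: {S2, S3}
  B: {S1, S3}
  C: {S5}
  D: {S1, S4, S5, S6}
  E: {S2}
  F: {S5}
No single site covers all 6 demand points.
But {A, D} covers everything, so the minimum is 2.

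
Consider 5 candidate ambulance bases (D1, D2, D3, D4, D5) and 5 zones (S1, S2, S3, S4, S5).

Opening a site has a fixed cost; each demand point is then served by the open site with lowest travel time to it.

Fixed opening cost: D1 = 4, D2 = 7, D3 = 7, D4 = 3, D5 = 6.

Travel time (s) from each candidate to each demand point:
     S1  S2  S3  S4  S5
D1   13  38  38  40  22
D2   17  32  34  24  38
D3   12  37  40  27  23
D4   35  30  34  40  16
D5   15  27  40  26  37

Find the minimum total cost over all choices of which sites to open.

127

Open {D4, D5}: assign each demand point to its cheapest open site.
  S1→D5 15, S2→D5 27, S3→D4 34, S4→D5 26, S5→D4 16
  travel time 118, fixed 9 → total 127.
Compare {D3, D4}: travel time 119 + fixed 10 = 129.
Compare {D1, D4, D5}: travel time 116 + fixed 13 = 129.
Compare {D2, D4}: travel time 121 + fixed 10 = 131.
All other subsets cost ≥ 129. Minimum total cost: 127.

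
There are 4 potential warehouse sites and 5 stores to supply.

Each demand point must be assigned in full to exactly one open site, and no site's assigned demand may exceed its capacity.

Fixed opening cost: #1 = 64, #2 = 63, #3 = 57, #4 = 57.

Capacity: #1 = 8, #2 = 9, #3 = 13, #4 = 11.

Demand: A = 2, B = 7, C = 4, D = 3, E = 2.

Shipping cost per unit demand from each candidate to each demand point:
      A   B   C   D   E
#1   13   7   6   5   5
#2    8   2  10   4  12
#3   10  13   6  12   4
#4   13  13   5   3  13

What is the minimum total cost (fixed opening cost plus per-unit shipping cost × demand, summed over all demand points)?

Open {#2, #4}; cheapest assignment that respects the capacities:
  #2 (cap 9, load 9): A, B — cost 2×8 + 7×2 = 30
  #4 (cap 11, load 9): C, D, E — cost 4×5 + 3×3 + 2×13 = 55
  Shipping 85, fixed 120 → total 205.
  Any other capacity-feasible assignment to {#2, #4} ships for at least 85.
Compare {#2, #3}: its best feasible assignment gives total 218.
Compare {#2, #3, #4}: its best feasible assignment gives total 244.
Every other set of open sites that can feasibly serve all demand totals ≥ 218 even under its best assignment. Minimum: 205.

205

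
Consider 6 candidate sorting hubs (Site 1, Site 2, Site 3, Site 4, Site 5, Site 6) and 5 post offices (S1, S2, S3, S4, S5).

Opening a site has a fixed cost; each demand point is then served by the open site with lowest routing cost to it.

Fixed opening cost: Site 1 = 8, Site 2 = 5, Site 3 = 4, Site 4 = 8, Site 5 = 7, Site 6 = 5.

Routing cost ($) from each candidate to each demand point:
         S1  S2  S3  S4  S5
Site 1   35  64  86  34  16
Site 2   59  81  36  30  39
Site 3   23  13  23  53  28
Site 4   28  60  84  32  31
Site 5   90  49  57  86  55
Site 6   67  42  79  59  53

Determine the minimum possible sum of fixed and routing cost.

Open {Site 1, Site 3}: assign each demand point to its cheapest open site.
  S1→Site 3 23, S2→Site 3 13, S3→Site 3 23, S4→Site 1 34, S5→Site 1 16
  routing cost 109, fixed 12 → total 121.
Compare {Site 1, Site 2, Site 3}: routing cost 105 + fixed 17 = 122.
Compare {Site 2, Site 3}: routing cost 117 + fixed 9 = 126.
Compare {Site 1, Site 3, Site 6}: routing cost 109 + fixed 17 = 126.
All other subsets cost ≥ 122. Minimum total cost: 121.

121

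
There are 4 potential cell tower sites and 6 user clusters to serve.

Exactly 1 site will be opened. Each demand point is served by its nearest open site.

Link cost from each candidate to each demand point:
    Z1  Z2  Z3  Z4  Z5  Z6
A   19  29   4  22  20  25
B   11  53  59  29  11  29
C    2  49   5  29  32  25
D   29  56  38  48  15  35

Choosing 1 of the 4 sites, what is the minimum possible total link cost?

Open {A}.
  Z1→A 19, Z2→A 29, Z3→A 4, Z4→A 22, Z5→A 20, Z6→A 25  ⇒ total 119.
Compare {C}: total 142.
Compare {B}: total 192.
No size-1 selection does better; minimum is 119.

119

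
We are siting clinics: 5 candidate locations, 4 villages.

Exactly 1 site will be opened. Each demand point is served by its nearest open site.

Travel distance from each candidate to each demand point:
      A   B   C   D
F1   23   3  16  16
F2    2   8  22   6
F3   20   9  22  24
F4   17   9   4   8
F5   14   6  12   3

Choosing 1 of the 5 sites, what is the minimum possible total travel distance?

Open {F5}.
  A→F5 14, B→F5 6, C→F5 12, D→F5 3  ⇒ total 35.
Compare {F2}: total 38.
Compare {F4}: total 38.
No size-1 selection does better; minimum is 35.

35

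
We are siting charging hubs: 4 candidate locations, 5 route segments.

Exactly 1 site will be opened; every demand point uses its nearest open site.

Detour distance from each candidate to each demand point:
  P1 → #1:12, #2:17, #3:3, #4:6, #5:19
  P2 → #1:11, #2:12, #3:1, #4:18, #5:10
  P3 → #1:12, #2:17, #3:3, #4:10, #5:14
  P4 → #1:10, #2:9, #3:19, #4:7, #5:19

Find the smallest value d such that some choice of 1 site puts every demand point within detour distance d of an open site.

Open {P3}.
  Farthest demand point is #2 at detour distance 17 (to P3); all others are ≤ 17.
With {P2} the worst case is 18.
With {P1} the worst case is 19.
No size-1 selection achieves below 17.

17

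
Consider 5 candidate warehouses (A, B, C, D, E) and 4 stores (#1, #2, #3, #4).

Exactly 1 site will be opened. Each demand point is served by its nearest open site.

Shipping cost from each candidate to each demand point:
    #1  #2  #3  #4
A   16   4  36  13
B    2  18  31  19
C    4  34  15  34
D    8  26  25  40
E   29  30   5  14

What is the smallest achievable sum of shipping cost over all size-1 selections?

Open {A}.
  #1→A 16, #2→A 4, #3→A 36, #4→A 13  ⇒ total 69.
Compare {B}: total 70.
Compare {E}: total 78.
No size-1 selection does better; minimum is 69.

69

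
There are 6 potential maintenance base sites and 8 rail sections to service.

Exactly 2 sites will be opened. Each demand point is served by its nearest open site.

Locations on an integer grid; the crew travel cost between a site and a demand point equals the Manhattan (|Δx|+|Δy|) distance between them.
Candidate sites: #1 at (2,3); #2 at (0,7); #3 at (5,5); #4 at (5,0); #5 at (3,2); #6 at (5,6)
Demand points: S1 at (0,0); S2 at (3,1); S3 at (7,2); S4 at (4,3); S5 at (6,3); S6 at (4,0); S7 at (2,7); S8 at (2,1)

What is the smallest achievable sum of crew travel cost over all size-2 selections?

Open {#2, #5}.
  S1→#5 5, S2→#5 1, S3→#5 4, S4→#5 2, S5→#5 4, S6→#5 3, S7→#2 2, S8→#5 2  ⇒ total 23.
Compare {#1, #4}: total 25.
Compare {#1, #5}: total 25.
No size-2 selection does better; minimum is 23.

23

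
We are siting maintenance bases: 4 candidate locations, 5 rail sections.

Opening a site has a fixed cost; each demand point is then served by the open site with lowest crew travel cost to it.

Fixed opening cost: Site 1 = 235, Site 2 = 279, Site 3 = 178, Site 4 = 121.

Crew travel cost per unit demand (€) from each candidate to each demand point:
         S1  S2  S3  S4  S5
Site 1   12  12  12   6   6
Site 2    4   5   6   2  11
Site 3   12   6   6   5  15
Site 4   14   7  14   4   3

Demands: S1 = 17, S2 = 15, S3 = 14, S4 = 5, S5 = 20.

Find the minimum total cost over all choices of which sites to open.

697

Open {Site 2, Site 4}: assign each demand point to its cheapest open site.
  S1→Site 2 17×4=68, S2→Site 2 15×5=75, S3→Site 2 14×6=84, S4→Site 2 5×2=10, S5→Site 4 20×3=60
  crew travel cost 297, fixed 400 → total 697.
Compare {Site 2}: crew travel cost 457 + fixed 279 = 736.
Compare {Site 4}: crew travel cost 619 + fixed 121 = 740.
Compare {Site 3, Site 4}: crew travel cost 458 + fixed 299 = 757.
All other subsets cost ≥ 736. Minimum total cost: 697.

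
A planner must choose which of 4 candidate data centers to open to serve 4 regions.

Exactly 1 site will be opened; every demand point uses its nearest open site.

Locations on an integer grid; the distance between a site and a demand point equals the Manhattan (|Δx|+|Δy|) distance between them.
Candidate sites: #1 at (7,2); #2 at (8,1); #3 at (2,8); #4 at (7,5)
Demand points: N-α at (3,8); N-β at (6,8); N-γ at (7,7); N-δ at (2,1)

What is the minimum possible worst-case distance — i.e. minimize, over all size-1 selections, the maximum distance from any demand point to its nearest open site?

7

Open {#3}.
  Farthest demand point is N-δ at distance 7 (to #3); all others are ≤ 7.
With {#4} the worst case is 9.
With {#1} the worst case is 10.
No size-1 selection achieves below 7.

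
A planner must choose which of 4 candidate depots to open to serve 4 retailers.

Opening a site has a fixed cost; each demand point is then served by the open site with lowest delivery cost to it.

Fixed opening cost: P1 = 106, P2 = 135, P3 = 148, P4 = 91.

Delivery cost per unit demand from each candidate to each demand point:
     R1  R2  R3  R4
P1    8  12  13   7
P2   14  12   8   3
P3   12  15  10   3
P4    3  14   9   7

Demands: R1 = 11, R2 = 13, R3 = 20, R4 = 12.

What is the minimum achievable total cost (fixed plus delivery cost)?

570

Open {P4}: assign each demand point to its cheapest open site.
  R1→P4 11×3=33, R2→P4 13×14=182, R3→P4 20×9=180, R4→P4 12×7=84
  delivery cost 479, fixed 91 → total 570.
Compare {P2, P4}: delivery cost 385 + fixed 226 = 611.
Compare {P2}: delivery cost 506 + fixed 135 = 641.
Compare {P1, P4}: delivery cost 453 + fixed 197 = 650.
All other subsets cost ≥ 611. Minimum total cost: 570.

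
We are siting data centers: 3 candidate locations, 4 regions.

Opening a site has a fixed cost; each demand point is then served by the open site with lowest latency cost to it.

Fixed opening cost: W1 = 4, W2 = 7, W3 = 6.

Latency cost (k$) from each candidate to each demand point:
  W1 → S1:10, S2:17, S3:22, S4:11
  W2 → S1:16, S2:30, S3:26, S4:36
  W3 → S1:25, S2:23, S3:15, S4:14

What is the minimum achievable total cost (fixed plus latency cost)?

Open {W1, W3}: assign each demand point to its cheapest open site.
  S1→W1 10, S2→W1 17, S3→W3 15, S4→W1 11
  latency cost 53, fixed 10 → total 63.
Compare {W1}: latency cost 60 + fixed 4 = 64.
Compare {W1, W2, W3}: latency cost 53 + fixed 17 = 70.
Compare {W1, W2}: latency cost 60 + fixed 11 = 71.
All other subsets cost ≥ 64. Minimum total cost: 63.

63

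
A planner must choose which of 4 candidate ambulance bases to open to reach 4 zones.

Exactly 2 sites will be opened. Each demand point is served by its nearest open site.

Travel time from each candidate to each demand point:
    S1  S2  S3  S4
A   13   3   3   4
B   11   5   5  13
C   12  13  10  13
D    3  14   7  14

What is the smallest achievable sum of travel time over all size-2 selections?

13

Open {A, D}.
  S1→D 3, S2→A 3, S3→A 3, S4→A 4  ⇒ total 13.
Compare {A, B}: total 21.
Compare {A, C}: total 22.
No size-2 selection does better; minimum is 13.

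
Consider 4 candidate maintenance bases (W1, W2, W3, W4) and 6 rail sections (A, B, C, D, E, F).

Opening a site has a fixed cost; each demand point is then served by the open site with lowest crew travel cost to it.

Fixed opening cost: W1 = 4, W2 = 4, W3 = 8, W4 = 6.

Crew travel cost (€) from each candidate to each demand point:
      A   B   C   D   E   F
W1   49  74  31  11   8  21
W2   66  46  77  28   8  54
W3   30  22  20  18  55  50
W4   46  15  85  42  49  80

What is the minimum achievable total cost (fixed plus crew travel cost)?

Open {W1, W3, W4}: assign each demand point to its cheapest open site.
  A→W3 30, B→W4 15, C→W3 20, D→W1 11, E→W1 8, F→W1 21
  crew travel cost 105, fixed 18 → total 123.
Compare {W1, W3}: crew travel cost 112 + fixed 12 = 124.
Compare {W1, W2, W3, W4}: crew travel cost 105 + fixed 22 = 127.
Compare {W1, W2, W3}: crew travel cost 112 + fixed 16 = 128.
All other subsets cost ≥ 124. Minimum total cost: 123.

123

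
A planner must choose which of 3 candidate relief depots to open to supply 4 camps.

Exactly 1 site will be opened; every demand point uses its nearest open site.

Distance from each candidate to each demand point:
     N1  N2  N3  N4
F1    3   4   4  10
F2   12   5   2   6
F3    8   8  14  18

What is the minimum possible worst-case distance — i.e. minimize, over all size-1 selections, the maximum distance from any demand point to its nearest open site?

Open {F1}.
  Farthest demand point is N4 at distance 10 (to F1); all others are ≤ 10.
With {F2} the worst case is 12.
With {F3} the worst case is 18.
No size-1 selection achieves below 10.

10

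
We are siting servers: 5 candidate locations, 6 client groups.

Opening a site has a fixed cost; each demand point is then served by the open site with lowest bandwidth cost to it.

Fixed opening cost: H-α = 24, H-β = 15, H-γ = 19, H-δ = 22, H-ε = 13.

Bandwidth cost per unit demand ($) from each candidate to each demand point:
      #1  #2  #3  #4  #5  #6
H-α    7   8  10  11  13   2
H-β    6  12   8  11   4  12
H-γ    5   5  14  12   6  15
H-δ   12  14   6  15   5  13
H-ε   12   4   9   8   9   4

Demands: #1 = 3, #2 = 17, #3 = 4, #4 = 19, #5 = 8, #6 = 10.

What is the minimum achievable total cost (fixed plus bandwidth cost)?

Open {H-β, H-ε}: assign each demand point to its cheapest open site.
  #1→H-β 3×6=18, #2→H-ε 17×4=68, #3→H-β 4×8=32, #4→H-ε 19×8=152, #5→H-β 8×4=32, #6→H-ε 10×4=40
  bandwidth cost 342, fixed 28 → total 370.
Compare {H-α, H-β, H-ε}: bandwidth cost 322 + fixed 52 = 374.
Compare {H-α, H-δ, H-ε}: bandwidth cost 325 + fixed 59 = 384.
Compare {H-β, H-δ, H-ε}: bandwidth cost 334 + fixed 50 = 384.
All other subsets cost ≥ 374. Minimum total cost: 370.

370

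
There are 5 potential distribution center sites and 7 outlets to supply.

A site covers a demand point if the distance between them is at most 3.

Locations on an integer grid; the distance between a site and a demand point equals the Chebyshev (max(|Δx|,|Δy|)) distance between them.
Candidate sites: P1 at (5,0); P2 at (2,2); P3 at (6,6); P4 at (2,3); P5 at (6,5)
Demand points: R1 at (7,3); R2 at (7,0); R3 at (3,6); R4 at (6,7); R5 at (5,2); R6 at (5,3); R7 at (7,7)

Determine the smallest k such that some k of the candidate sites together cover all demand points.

2

Coverage sets (demand points within 3 of each site):
  P1: {R1, R2, R5, R6}
  P2: {R5, R6}
  P3: {R1, R3, R4, R6, R7}
  P4: {R3, R5, R6}
  P5: {R1, R3, R4, R5, R6, R7}
No single site covers all 7 demand points.
But {P1, P3} covers everything, so the minimum is 2.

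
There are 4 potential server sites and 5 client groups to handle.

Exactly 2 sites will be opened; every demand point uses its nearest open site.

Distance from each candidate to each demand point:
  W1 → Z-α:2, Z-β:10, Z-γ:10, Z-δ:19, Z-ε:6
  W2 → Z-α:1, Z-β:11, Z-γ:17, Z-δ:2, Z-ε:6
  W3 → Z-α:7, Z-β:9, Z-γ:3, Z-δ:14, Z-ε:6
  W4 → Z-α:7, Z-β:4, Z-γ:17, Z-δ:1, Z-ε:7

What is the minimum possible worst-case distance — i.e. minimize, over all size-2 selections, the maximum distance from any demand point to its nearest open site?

7

Open {W3, W4}.
  Farthest demand point is Z-α at distance 7 (to W3); all others are ≤ 7.
With {W2, W3} the worst case is 9.
With {W1, W2} the worst case is 10.
No size-2 selection achieves below 7.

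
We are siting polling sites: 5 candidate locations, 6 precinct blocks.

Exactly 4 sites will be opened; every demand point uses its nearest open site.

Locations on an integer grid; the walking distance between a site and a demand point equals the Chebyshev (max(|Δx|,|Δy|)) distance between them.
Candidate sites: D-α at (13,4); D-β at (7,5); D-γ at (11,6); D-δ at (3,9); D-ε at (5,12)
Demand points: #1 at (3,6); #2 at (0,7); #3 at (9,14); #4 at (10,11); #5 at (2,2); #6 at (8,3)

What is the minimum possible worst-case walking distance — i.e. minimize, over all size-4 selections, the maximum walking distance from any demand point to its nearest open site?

5

Open {D-α, D-β, D-γ, D-ε}.
  Farthest demand point is #2 at walking distance 5 (to D-ε); all others are ≤ 5.
With {D-α, D-β, D-δ, D-ε} the worst case is 5.
With {D-β, D-γ, D-δ, D-ε} the worst case is 5.
No size-4 selection achieves below 5.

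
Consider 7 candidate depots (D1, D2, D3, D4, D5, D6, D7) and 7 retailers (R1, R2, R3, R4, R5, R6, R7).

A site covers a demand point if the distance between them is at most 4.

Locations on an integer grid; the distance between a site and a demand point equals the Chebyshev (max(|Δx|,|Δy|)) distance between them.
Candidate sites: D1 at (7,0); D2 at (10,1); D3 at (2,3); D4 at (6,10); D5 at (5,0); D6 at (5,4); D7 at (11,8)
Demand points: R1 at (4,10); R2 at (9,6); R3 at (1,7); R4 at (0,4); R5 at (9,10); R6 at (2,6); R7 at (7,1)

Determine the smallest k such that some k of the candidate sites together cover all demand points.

3

Coverage sets (demand points within 4 of each site):
  D1: {R7}
  D2: {R7}
  D3: {R3, R4, R6}
  D4: {R1, R2, R5, R6}
  D5: {R7}
  D6: {R2, R3, R6, R7}
  D7: {R2, R5}
No 2 sites suffice: every size-2 union leaves at least one demand point uncovered.
But {D1, D3, D4} covers everything, so the minimum is 3.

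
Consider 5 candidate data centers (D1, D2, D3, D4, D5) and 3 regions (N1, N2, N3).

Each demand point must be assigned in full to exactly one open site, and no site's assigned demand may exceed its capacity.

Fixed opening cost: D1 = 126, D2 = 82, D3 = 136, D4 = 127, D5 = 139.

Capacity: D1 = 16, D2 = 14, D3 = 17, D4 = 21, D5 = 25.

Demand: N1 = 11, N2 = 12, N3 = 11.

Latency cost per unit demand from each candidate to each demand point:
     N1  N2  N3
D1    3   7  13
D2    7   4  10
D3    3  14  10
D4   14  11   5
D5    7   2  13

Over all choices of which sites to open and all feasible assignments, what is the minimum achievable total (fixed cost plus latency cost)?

Open {D4, D5}; cheapest assignment that respects the capacities:
  D4 (cap 21, load 11): N3 — cost 11×5 = 55
  D5 (cap 25, load 23): N1, N2 — cost 11×7 + 12×2 = 101
  Shipping 156, fixed 266 → total 422.
  Any other capacity-feasible assignment to {D4, D5} ships for at least 156.
Compare {D2, D5}: its best feasible assignment gives total 432.
Compare {D1, D5}: its best feasible assignment gives total 465.
Every other set of open sites that can feasibly serve all demand totals ≥ 432 even under its best assignment. Minimum: 422.

422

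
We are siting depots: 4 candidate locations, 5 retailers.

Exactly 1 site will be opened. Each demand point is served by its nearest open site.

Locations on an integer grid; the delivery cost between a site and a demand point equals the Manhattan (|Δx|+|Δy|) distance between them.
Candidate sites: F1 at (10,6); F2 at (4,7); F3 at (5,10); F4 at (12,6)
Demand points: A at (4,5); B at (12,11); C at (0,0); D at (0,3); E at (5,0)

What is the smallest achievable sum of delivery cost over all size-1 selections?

41

Open {F2}.
  A→F2 2, B→F2 12, C→F2 11, D→F2 8, E→F2 8  ⇒ total 41.
Compare {F3}: total 51.
Compare {F1}: total 54.
No size-1 selection does better; minimum is 41.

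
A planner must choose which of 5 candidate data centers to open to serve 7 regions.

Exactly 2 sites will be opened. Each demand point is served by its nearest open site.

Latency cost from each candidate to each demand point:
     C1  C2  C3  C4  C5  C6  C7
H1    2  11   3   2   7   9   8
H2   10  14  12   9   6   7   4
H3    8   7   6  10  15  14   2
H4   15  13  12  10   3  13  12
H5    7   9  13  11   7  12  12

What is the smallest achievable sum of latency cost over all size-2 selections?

32

Open {H1, H3}.
  C1→H1 2, C2→H3 7, C3→H1 3, C4→H1 2, C5→H1 7, C6→H1 9, C7→H3 2  ⇒ total 32.
Compare {H1, H2}: total 35.
Compare {H1, H4}: total 38.
No size-2 selection does better; minimum is 32.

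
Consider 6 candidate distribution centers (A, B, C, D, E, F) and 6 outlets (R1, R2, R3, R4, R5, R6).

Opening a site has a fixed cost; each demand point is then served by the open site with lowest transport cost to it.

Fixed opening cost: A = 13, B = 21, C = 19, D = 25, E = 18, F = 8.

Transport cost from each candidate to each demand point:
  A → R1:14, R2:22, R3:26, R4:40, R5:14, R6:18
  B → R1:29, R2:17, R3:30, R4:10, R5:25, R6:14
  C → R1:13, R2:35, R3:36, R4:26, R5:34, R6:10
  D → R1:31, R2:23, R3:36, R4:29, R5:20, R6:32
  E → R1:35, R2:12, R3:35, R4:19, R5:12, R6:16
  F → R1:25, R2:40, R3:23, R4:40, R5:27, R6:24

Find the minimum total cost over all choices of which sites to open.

Open {A, B}: assign each demand point to its cheapest open site.
  R1→A 14, R2→B 17, R3→A 26, R4→B 10, R5→A 14, R6→B 14
  transport cost 95, fixed 34 → total 129.
Compare {A, E}: transport cost 99 + fixed 31 = 130.
Compare {E, F}: transport cost 107 + fixed 26 = 133.
Compare {A, B, F}: transport cost 92 + fixed 42 = 134.
All other subsets cost ≥ 130. Minimum total cost: 129.

129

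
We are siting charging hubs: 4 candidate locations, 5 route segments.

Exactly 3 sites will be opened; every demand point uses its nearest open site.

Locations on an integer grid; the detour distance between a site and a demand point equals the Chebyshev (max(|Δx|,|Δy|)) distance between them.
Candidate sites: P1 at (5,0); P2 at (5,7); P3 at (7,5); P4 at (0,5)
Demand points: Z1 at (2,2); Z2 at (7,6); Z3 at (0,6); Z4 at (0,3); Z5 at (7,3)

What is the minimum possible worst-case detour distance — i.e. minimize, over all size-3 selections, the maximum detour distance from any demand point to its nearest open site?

3

Open {P1, P2, P4}.
  Farthest demand point is Z1 at detour distance 3 (to P1); all others are ≤ 3.
With {P1, P3, P4} the worst case is 3.
With {P2, P3, P4} the worst case is 3.
No size-3 selection achieves below 3.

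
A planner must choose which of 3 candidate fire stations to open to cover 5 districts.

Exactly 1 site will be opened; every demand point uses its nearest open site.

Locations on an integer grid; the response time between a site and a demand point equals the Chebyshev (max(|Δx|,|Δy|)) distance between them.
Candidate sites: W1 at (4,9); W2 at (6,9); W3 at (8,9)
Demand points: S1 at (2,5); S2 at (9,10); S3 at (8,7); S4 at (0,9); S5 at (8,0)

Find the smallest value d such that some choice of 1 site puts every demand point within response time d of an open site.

9

Open {W1}.
  Farthest demand point is S5 at response time 9 (to W1); all others are ≤ 9.
With {W2} the worst case is 9.
With {W3} the worst case is 9.
No size-1 selection achieves below 9.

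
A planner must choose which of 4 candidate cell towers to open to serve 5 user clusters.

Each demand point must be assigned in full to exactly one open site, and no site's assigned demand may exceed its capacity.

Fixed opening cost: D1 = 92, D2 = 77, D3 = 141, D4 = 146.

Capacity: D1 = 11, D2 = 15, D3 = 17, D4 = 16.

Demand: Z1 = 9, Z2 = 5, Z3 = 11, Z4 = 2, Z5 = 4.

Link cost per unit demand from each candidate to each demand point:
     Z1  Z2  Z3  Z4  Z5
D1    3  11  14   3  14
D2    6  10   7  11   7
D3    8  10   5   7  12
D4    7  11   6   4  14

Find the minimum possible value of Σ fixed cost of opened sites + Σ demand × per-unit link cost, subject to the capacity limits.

427

Open {D2, D3}; cheapest assignment that respects the capacities:
  D2 (cap 15, load 15): Z1, Z4, Z5 — cost 9×6 + 2×11 + 4×7 = 104
  D3 (cap 17, load 16): Z2, Z3 — cost 5×10 + 11×5 = 105
  Shipping 209, fixed 218 → total 427.
  Any other capacity-feasible assignment to {D2, D3} ships for at least 209.
Compare {D2, D4}: its best feasible assignment gives total 448.
Compare {D1, D2, D3}: its best feasible assignment gives total 476.
Every other set of open sites that can feasibly serve all demand totals ≥ 448 even under its best assignment. Minimum: 427.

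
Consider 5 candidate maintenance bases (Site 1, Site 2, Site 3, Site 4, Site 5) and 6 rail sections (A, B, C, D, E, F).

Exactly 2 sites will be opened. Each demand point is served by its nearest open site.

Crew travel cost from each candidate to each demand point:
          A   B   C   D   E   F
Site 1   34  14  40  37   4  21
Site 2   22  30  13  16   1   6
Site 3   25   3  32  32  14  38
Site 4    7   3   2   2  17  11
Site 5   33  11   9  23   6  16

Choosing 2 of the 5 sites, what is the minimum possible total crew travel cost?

Open {Site 2, Site 4}.
  A→Site 4 7, B→Site 4 3, C→Site 4 2, D→Site 4 2, E→Site 2 1, F→Site 2 6  ⇒ total 21.
Compare {Site 1, Site 4}: total 29.
Compare {Site 4, Site 5}: total 31.
No size-2 selection does better; minimum is 21.

21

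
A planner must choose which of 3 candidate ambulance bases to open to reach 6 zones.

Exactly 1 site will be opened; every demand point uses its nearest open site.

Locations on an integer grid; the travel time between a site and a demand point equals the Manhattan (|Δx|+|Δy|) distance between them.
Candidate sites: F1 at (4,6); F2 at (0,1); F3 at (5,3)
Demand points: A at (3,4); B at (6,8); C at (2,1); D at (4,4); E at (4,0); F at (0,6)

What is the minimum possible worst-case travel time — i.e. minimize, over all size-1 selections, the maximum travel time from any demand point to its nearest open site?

Open {F1}.
  Farthest demand point is C at travel time 7 (to F1); all others are ≤ 7.
With {F3} the worst case is 8.
With {F2} the worst case is 13.
No size-1 selection achieves below 7.

7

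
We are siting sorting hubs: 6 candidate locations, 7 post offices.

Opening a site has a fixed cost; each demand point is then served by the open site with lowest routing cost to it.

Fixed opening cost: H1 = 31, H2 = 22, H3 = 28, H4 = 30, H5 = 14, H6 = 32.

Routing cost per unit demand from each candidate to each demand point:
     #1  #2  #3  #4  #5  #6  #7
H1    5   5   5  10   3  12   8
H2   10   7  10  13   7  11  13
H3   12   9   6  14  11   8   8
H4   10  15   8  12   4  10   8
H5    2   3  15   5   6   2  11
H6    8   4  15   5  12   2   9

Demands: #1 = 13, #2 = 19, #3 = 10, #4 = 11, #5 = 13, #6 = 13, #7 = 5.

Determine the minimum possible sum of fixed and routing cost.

338

Open {H1, H5}: assign each demand point to its cheapest open site.
  #1→H5 13×2=26, #2→H5 19×3=57, #3→H1 10×5=50, #4→H5 11×5=55, #5→H1 13×3=39, #6→H5 13×2=26, #7→H1 5×8=40
  routing cost 293, fixed 45 → total 338.
Compare {H1, H2, H5}: routing cost 293 + fixed 67 = 360.
Compare {H1, H3, H5}: routing cost 293 + fixed 73 = 366.
Compare {H1, H4, H5}: routing cost 293 + fixed 75 = 368.
All other subsets cost ≥ 360. Minimum total cost: 338.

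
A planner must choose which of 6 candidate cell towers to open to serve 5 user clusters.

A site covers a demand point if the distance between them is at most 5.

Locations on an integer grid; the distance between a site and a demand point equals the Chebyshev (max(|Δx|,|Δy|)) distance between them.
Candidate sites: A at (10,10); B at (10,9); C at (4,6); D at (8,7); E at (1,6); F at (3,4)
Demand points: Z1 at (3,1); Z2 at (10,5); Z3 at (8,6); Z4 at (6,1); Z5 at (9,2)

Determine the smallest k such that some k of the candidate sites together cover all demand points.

Coverage sets (demand points within 5 of each site):
  A: {Z2, Z3}
  B: {Z2, Z3}
  C: {Z1, Z3, Z4, Z5}
  D: {Z2, Z3, Z5}
  E: {Z1, Z4}
  F: {Z1, Z3, Z4}
No single site covers all 5 demand points.
But {A, C} covers everything, so the minimum is 2.

2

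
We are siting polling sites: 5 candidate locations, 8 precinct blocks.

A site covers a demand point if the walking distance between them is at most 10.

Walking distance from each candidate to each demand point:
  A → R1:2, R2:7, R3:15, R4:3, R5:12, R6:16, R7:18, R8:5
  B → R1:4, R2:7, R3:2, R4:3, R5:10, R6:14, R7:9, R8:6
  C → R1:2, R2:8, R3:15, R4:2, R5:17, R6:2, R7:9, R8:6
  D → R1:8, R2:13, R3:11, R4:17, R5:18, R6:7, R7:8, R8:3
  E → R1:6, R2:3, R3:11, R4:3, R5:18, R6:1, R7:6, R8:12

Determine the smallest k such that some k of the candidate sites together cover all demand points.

Coverage sets (demand points within 10 of each site):
  A: {R1, R2, R4, R8}
  B: {R1, R2, R3, R4, R5, R7, R8}
  C: {R1, R2, R4, R6, R7, R8}
  D: {R1, R6, R7, R8}
  E: {R1, R2, R4, R6, R7}
No single site covers all 8 demand points.
But {B, C} covers everything, so the minimum is 2.

2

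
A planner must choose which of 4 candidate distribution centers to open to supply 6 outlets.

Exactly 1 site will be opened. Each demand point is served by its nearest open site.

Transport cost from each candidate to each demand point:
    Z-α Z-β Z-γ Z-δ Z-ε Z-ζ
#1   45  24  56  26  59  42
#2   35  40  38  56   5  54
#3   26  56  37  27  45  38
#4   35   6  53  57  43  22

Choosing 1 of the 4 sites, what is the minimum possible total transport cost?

Open {#4}.
  Z-α→#4 35, Z-β→#4 6, Z-γ→#4 53, Z-δ→#4 57, Z-ε→#4 43, Z-ζ→#4 22  ⇒ total 216.
Compare {#2}: total 228.
Compare {#3}: total 229.
No size-1 selection does better; minimum is 216.

216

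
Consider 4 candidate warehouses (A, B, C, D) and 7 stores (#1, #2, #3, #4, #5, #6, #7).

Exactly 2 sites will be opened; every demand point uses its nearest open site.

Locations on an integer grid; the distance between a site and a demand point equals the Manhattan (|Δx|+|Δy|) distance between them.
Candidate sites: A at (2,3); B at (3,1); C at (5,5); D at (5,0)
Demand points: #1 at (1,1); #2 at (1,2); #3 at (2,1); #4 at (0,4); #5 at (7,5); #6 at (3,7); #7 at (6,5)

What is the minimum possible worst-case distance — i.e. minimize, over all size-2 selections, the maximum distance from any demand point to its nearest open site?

Open {A, C}.
  Farthest demand point is #6 at distance 4 (to C); all others are ≤ 4.
With {B, C} the worst case is 6.
With {C, D} the worst case is 6.
No size-2 selection achieves below 4.

4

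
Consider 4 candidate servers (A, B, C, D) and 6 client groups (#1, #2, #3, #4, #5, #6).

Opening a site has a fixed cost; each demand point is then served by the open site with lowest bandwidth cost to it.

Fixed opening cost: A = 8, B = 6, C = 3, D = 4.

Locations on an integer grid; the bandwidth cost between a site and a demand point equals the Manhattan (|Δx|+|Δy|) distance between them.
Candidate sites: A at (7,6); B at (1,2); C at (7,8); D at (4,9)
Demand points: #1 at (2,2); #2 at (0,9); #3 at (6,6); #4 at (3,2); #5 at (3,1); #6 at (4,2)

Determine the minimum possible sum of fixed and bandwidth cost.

Open {B, D}: assign each demand point to its cheapest open site.
  #1→B 1, #2→D 4, #3→D 5, #4→B 2, #5→B 3, #6→B 3
  bandwidth cost 18, fixed 10 → total 28.
Compare {B, C}: bandwidth cost 20 + fixed 9 = 29.
Compare {B, C, D}: bandwidth cost 16 + fixed 13 = 29.
Compare {B}: bandwidth cost 26 + fixed 6 = 32.
All other subsets cost ≥ 29. Minimum total cost: 28.

28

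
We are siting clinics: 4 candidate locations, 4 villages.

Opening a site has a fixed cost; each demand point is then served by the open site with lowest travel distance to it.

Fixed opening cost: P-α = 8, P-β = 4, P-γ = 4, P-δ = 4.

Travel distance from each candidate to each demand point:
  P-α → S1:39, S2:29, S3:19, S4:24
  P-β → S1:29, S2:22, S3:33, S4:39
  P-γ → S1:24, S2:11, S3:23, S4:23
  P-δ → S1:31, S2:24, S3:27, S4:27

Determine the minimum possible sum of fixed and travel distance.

Open {P-γ}: assign each demand point to its cheapest open site.
  S1→P-γ 24, S2→P-γ 11, S3→P-γ 23, S4→P-γ 23
  travel distance 81, fixed 4 → total 85.
Compare {P-α, P-γ}: travel distance 77 + fixed 12 = 89.
Compare {P-β, P-γ}: travel distance 81 + fixed 8 = 89.
Compare {P-γ, P-δ}: travel distance 81 + fixed 8 = 89.
All other subsets cost ≥ 89. Minimum total cost: 85.

85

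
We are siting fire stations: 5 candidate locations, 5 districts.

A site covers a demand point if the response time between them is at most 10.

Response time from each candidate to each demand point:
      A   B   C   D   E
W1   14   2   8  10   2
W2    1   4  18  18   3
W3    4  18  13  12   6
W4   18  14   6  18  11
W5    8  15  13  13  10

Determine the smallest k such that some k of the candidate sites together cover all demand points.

Coverage sets (demand points within 10 of each site):
  W1: {B, C, D, E}
  W2: {A, B, E}
  W3: {A, E}
  W4: {C}
  W5: {A, E}
No single site covers all 5 demand points.
But {W1, W2} covers everything, so the minimum is 2.

2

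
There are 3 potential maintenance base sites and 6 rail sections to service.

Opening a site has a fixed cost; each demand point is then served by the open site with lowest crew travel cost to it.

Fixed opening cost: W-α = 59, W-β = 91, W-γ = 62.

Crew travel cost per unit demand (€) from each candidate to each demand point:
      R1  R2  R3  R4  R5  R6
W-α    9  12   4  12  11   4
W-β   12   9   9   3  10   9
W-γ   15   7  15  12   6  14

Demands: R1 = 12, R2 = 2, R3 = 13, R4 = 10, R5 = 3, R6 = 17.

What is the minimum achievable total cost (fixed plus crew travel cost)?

Open {W-α, W-β}: assign each demand point to its cheapest open site.
  R1→W-α 12×9=108, R2→W-β 2×9=18, R3→W-α 13×4=52, R4→W-β 10×3=30, R5→W-β 3×10=30, R6→W-α 17×4=68
  crew travel cost 306, fixed 150 → total 456.
Compare {W-α}: crew travel cost 405 + fixed 59 = 464.
Compare {W-α, W-γ}: crew travel cost 380 + fixed 121 = 501.
Compare {W-α, W-β, W-γ}: crew travel cost 290 + fixed 212 = 502.
All other subsets cost ≥ 464. Minimum total cost: 456.

456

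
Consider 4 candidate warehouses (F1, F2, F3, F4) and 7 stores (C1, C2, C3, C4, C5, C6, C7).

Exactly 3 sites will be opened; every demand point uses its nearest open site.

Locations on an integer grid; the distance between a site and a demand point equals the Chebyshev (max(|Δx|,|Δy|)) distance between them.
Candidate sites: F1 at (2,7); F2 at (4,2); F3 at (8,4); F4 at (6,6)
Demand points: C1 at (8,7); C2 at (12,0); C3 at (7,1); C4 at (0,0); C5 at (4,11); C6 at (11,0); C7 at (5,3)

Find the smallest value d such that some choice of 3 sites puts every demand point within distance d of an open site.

Open {F1, F2, F3}.
  Farthest demand point is C2 at distance 4 (to F3); all others are ≤ 4.
With {F2, F3, F4} the worst case is 5.
With {F1, F2, F4} the worst case is 6.
No size-3 selection achieves below 4.

4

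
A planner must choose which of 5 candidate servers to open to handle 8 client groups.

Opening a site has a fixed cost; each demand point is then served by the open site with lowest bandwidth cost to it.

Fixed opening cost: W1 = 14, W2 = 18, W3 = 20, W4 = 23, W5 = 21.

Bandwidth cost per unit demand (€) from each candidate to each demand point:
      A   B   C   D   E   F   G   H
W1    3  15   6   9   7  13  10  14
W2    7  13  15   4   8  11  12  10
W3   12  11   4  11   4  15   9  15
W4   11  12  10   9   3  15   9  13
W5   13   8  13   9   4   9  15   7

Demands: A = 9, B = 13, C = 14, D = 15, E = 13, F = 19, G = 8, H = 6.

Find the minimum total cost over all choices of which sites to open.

657

Open {W1, W2, W3, W5}: assign each demand point to its cheapest open site.
  A→W1 9×3=27, B→W5 13×8=104, C→W3 14×4=56, D→W2 15×4=60, E→W3 13×4=52, F→W5 19×9=171, G→W3 8×9=72, H→W5 6×7=42
  bandwidth cost 584, fixed 73 → total 657.
Compare {W1, W2, W3, W4, W5}: bandwidth cost 571 + fixed 96 = 667.
Compare {W1, W2, W5}: bandwidth cost 620 + fixed 53 = 673.
Compare {W1, W2, W4, W5}: bandwidth cost 599 + fixed 76 = 675.
All other subsets cost ≥ 667. Minimum total cost: 657.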